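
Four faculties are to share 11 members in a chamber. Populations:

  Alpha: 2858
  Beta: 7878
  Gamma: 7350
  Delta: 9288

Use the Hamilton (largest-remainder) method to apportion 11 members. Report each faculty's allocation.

Alpha 1, Beta 3, Gamma 3, Delta 4

Total 27374; standard divisor 27374/11 ≈ 2488.545.
Standard quotas: Alpha 1.1485, Beta 3.1657, Gamma 2.9535, Delta 3.7323.
Lower quotas: Alpha 1, Beta 3, Gamma 2, Delta 3 (sum 9, leaving 2 seats).
Remainders in descending order: Gamma 0.9535, Delta 0.7323, Beta 0.1657, Alpha 0.1485.
The surplus seats go to Gamma, Delta.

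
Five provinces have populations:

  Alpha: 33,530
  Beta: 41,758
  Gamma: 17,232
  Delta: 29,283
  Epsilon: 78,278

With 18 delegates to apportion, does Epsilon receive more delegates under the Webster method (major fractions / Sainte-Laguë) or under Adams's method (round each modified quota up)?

Webster: Alpha 3, Beta 4, Gamma 1, Delta 3, Epsilon 7.
Adams: Alpha 3, Beta 4, Gamma 2, Delta 3, Epsilon 6.
Epsilon gets 7 under Webster and 6 under Adams.

Webster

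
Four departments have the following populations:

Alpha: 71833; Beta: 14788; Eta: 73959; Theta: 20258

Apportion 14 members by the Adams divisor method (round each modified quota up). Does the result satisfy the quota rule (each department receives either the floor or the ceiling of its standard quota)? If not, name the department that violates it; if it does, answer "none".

Standard quotas: Alpha 5.561, Beta 1.145, Eta 5.726, Theta 1.568.
Adams allocation: Alpha 5, Beta 1, Eta 6, Theta 2.
Every allocation lies between the lower and upper quota.

none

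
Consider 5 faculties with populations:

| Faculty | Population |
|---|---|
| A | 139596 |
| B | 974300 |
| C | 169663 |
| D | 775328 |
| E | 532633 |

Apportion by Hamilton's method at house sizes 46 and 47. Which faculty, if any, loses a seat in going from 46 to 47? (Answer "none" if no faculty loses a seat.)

At 46 seats: A 3, B 17, C 3, D 14, E 9.
At 47 seats: A 2, B 18, C 3, D 14, E 10.
A drops from 3 to 2.

A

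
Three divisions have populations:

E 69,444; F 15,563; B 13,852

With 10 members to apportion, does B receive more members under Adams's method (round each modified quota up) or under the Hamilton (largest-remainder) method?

Adams

Adams: E 6, F 2, B 2.
Hamilton: E 7, F 2, B 1.
B gets 2 under Adams and 1 under Hamilton.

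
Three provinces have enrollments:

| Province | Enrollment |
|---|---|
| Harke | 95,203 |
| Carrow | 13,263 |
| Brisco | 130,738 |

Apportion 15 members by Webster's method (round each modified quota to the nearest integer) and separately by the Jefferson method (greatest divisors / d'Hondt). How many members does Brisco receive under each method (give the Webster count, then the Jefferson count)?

Webster: Harke 6, Carrow 1, Brisco 8.
Jefferson: Harke 6, Carrow 0, Brisco 9.
Brisco gets 8 under Webster and 9 under Jefferson.

8 and 9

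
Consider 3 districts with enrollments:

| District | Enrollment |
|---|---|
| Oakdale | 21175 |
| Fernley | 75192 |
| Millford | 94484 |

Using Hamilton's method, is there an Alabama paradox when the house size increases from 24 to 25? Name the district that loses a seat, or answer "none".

At 24 seats: Oakdale 3, Fernley 9, Millford 12.
At 25 seats: Oakdale 3, Fernley 10, Millford 12.
No district's allocation decreased.

none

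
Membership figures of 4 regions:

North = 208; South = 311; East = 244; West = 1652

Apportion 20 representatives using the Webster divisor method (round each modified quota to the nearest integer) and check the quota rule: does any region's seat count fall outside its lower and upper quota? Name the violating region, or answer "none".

Standard quotas: North 1.723, South 2.576, East 2.021, West 13.681.
Webster allocation: North 2, South 3, East 2, West 13.
Every allocation lies between the lower and upper quota.

none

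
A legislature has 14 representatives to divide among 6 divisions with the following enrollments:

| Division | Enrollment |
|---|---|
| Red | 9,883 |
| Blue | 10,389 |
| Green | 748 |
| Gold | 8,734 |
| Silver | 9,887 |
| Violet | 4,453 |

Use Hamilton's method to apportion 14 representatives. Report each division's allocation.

Standard divisor: 44094 ÷ 14 ≈ 3149.571.
Standard quotas: Red 3.1379, Blue 3.2985, Green 0.2375, Gold 2.7731, Silver 3.1392, Violet 1.4138.
Lower quotas: Red 3, Blue 3, Green 0, Gold 2, Silver 3, Violet 1 (sum 12, leaving 2 seats).
Remainders in descending order: Gold 0.7731, Violet 0.4138, Blue 0.2985, Green 0.2375, Silver 0.1392, Red 0.1379.
Largest remainders: Gold, Violet receive the extra seats.

Red 3, Blue 3, Green 0, Gold 3, Silver 3, Violet 2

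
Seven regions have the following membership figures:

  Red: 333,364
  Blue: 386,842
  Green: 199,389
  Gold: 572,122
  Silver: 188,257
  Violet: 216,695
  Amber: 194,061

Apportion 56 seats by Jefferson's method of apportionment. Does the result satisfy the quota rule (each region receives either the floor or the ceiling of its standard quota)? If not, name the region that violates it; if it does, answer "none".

Standard quotas: Red 8.929, Blue 10.362, Green 5.341, Gold 15.324, Silver 5.042, Violet 5.804, Amber 5.198.
Jefferson allocation: Red 9, Blue 10, Green 5, Gold 16, Silver 5, Violet 6, Amber 5.
Every allocation lies between the lower and upper quota.

none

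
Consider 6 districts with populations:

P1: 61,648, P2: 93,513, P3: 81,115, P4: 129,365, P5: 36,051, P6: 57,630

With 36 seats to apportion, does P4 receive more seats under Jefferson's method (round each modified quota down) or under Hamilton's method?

Jefferson

Jefferson: P1 5, P2 7, P3 6, P4 11, P5 3, P6 4.
Hamilton: P1 5, P2 7, P3 6, P4 10, P5 3, P6 5.
P4 gets 11 under Jefferson and 10 under Hamilton.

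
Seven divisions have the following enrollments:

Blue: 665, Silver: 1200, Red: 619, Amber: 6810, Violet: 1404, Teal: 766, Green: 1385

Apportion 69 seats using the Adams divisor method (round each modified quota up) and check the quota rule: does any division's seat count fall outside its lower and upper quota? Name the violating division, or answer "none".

Standard quotas: Blue 3.571, Silver 6.444, Red 3.324, Amber 36.570, Violet 7.540, Teal 4.113, Green 7.438.
Adams allocation: Blue 4, Silver 7, Red 4, Amber 35, Violet 8, Teal 4, Green 7.
Amber has quota 36.570 (lower 36, upper 37) but receives 35 — outside the quota interval.

Amber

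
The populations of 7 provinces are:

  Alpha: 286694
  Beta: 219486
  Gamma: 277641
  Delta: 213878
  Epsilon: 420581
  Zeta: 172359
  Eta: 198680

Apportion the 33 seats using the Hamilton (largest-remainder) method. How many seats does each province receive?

Standard divisor: 1789319 ÷ 33 ≈ 54221.788.
Standard quotas: Alpha 5.2874, Beta 4.0479, Gamma 5.1205, Delta 3.9445, Epsilon 7.7567, Zeta 3.1788, Eta 3.6642.
Lower quotas: Alpha 5, Beta 4, Gamma 5, Delta 3, Epsilon 7, Zeta 3, Eta 3 (sum 30, leaving 3 seats).
Remainders in descending order: Delta 0.9445, Epsilon 0.7567, Eta 0.6642, Alpha 0.2874, Zeta 0.1788, Gamma 0.1205, Beta 0.0479.
Largest remainders: Delta, Epsilon, Eta receive the extra seats.

Alpha: 5, Beta: 4, Gamma: 5, Delta: 4, Epsilon: 8, Zeta: 3, Eta: 4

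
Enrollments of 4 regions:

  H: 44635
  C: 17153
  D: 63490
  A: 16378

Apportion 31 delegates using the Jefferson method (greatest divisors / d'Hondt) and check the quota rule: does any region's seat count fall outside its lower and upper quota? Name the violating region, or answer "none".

Standard quotas: H 9.768, C 3.754, D 13.894, A 3.584.
Jefferson allocation: H 10, C 4, D 14, A 3.
Every allocation lies between the lower and upper quota.

none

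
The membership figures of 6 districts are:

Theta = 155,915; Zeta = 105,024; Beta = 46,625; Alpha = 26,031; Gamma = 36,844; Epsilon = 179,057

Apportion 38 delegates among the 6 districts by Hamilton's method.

Standard divisor: 549496 ÷ 38 ≈ 14460.421.
Standard quotas: Theta 10.7822, Zeta 7.2629, Beta 3.2243, Alpha 1.8002, Gamma 2.5479, Epsilon 12.3826.
Lower quotas: Theta 10, Zeta 7, Beta 3, Alpha 1, Gamma 2, Epsilon 12 (sum 35, leaving 3 seats).
Remainders in descending order: Alpha 0.8002, Theta 0.7822, Gamma 0.5479, Epsilon 0.3826, Zeta 0.2629, Beta 0.2243.
Largest remainders: Alpha, Theta, Gamma receive the extra seats.

Theta: 11, Zeta: 7, Beta: 3, Alpha: 2, Gamma: 3, Epsilon: 12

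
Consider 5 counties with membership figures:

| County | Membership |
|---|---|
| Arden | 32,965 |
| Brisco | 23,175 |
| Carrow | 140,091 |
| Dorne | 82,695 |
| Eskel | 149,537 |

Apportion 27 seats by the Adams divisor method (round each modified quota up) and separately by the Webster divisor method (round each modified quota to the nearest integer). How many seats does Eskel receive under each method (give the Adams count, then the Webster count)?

9 and 10

Adams: Arden 2, Brisco 2, Carrow 9, Dorne 5, Eskel 9.
Webster: Arden 2, Brisco 1, Carrow 9, Dorne 5, Eskel 10.
Eskel gets 9 under Adams and 10 under Webster.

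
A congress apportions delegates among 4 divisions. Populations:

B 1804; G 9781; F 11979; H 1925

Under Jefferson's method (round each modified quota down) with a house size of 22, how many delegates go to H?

1

Standard divisor 25489/22 ≈ 1158.591; standard quotas: B 1.557, G 8.442, F 10.339, H 1.662.
Rounding down gives 1, 8, 10, 1 = 20 seats, so the divisor must be adjusted.
With modified divisor 1000: modified quotas B 1.804, G 9.781, F 11.979, H 1.925.
Rounding down: B 1, G 9, F 11, H 1 (total 22).
H receives 1.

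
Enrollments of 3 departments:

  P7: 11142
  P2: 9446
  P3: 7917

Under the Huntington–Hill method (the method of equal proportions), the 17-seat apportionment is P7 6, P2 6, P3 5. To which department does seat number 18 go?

P7

Priority for the next seat is population ÷ (√(s·(s+1))).
Priorities: P7 1719.248, P2 1457.549, P3 1445.440.
Highest priority: P7.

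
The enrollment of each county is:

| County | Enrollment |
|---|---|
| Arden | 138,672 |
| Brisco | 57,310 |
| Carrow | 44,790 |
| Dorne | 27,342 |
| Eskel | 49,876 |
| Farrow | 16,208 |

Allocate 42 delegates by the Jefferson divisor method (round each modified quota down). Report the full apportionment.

Standard divisor 334198/42 ≈ 7957.095; standard quotas: Arden 17.427, Brisco 7.202, Carrow 5.629, Dorne 3.436, Eskel 6.268, Farrow 2.037.
Rounding down gives 17, 7, 5, 3, 6, 2 = 40 seats, so the divisor must be adjusted.
With modified divisor 7400: modified quotas Arden 18.739, Brisco 7.745, Carrow 6.053, Dorne 3.695, Eskel 6.740, Farrow 2.190.
Rounding down: Arden 18, Brisco 7, Carrow 6, Dorne 3, Eskel 6, Farrow 2 (total 42).

Arden 18, Brisco 7, Carrow 6, Dorne 3, Eskel 6, Farrow 2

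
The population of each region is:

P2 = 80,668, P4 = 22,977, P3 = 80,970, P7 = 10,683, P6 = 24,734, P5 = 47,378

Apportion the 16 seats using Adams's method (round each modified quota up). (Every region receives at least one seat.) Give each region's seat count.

Standard divisor 267410/16 ≈ 16713.125; standard quotas: P2 4.827, P4 1.375, P3 4.845, P7 0.639, P6 1.480, P5 2.835.
Rounding up gives 5, 2, 5, 1, 2, 3 = 18 seats, so the divisor must be adjusted.
With modified divisor 21600: modified quotas P2 3.735, P4 1.064, P3 3.749, P7 0.495, P6 1.145, P5 2.193.
Rounding up: P2 4, P4 2, P3 4, P7 1, P6 2, P5 3 (total 16).

P2 4, P4 2, P3 4, P7 1, P6 2, P5 3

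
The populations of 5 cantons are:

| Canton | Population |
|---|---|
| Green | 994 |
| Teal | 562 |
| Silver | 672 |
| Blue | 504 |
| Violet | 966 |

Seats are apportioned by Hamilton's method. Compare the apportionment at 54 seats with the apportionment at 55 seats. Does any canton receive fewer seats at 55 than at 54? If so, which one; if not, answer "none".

At 54 seats: Green 15, Teal 8, Silver 10, Blue 7, Violet 14.
At 55 seats: Green 15, Teal 8, Silver 10, Blue 8, Violet 14.
No canton's allocation decreased.

none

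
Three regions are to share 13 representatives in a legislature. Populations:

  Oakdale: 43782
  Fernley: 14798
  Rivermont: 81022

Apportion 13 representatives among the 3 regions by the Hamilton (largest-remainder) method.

The standard divisor is 139602/13 ≈ 10738.615.
Standard quotas: Oakdale 4.0771, Fernley 1.3780, Rivermont 7.5449.
Lower quotas: Oakdale 4, Fernley 1, Rivermont 7 (sum 12, leaving 1 seat).
Remainders in descending order: Rivermont 0.5449, Fernley 0.3780, Oakdale 0.0771.
Largest remainder: Rivermont receives the extra seat.

Oakdale=4, Fernley=1, Rivermont=8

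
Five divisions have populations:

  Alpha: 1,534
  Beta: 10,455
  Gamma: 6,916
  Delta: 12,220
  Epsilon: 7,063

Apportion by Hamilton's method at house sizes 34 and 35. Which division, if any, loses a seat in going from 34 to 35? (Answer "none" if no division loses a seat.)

At 34 seats: Alpha 2, Beta 9, Gamma 6, Delta 11, Epsilon 6.
At 35 seats: Alpha 1, Beta 10, Gamma 6, Delta 11, Epsilon 7.
Alpha drops from 2 to 1.

Alpha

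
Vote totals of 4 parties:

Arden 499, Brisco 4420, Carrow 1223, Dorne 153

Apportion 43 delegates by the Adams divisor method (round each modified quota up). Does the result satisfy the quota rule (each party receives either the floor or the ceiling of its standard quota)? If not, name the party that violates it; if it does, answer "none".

Brisco

Standard quotas: Arden 3.409, Brisco 30.192, Carrow 8.354, Dorne 1.045.
Adams allocation: Arden 4, Brisco 29, Carrow 8, Dorne 2.
Brisco has quota 30.192 (lower 30, upper 31) but receives 29 — outside the quota interval.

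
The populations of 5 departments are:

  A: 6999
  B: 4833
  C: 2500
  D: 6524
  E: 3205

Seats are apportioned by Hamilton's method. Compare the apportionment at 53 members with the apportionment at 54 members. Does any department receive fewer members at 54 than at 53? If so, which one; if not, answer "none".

At 53 seats: A 15, B 11, C 6, D 14, E 7.
At 54 seats: A 16, B 11, C 5, D 15, E 7.
C drops from 6 to 5.

C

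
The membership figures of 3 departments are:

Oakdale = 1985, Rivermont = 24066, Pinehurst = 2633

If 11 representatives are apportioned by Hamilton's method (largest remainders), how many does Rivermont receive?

9

The standard divisor is 28684/11 ≈ 2607.636.
Standard quotas: Oakdale 0.7612, Rivermont 9.2290, Pinehurst 1.0097.
Lower quotas: Oakdale 0, Rivermont 9, Pinehurst 1 (sum 10, leaving 1 seat).
Remainders in descending order: Oakdale 0.7612, Rivermont 0.2290, Pinehurst 0.0097.
Largest remainder: Oakdale receives the extra seat.
Rivermont receives 9.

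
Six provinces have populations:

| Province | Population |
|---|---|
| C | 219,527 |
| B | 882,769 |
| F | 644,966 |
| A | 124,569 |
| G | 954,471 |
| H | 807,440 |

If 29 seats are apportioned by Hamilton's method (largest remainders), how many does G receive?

8

Standard divisor: 3633742 ÷ 29 ≈ 125301.448.
Standard quotas: C 1.7520, B 7.0452, F 5.1473, A 0.9942, G 7.6174, H 6.4440.
Lower quotas: C 1, B 7, F 5, A 0, G 7, H 6 (sum 26, leaving 3 seats).
Remainders in descending order: A 0.9942, C 0.7520, G 0.6174, H 0.4440, F 0.1473, B 0.0452.
The surplus seats go to A, C, G.
G receives 8.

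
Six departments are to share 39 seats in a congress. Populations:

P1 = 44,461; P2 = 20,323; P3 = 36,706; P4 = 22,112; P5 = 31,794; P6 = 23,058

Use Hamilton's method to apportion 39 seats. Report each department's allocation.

Total 178454; standard divisor 178454/39 ≈ 4575.744.
Standard quotas: P1 9.7167, P2 4.4415, P3 8.0219, P4 4.8324, P5 6.9484, P6 5.0392.
Lower quotas: P1 9, P2 4, P3 8, P4 4, P5 6, P6 5 (sum 36, leaving 3 seats).
Remainders in descending order: P5 0.9484, P4 0.8324, P1 0.7167, P2 0.4415, P6 0.0392, P3 0.0219.
The surplus seats go to P5, P4, P1.

P1 10, P2 4, P3 8, P4 5, P5 7, P6 5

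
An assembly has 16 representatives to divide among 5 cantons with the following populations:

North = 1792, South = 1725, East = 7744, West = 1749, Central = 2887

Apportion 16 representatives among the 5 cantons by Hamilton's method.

North 2, South 1, East 8, West 2, Central 3

Total 15897; standard divisor 15897/16 ≈ 993.562.
Standard quotas: North 1.8036, South 1.7362, East 7.7942, West 1.7603, Central 2.9057.
Lower quotas: North 1, South 1, East 7, West 1, Central 2 (sum 12, leaving 4 seats).
Remainders in descending order: Central 0.9057, North 0.8036, East 0.7942, West 0.7603, South 0.7362.
The surplus seats go to Central, North, East, West.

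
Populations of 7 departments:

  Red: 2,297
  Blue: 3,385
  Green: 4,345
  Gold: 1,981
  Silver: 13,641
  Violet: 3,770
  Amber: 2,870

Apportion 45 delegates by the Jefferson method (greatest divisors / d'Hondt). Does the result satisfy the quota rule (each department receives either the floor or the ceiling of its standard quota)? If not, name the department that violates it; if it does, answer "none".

Standard quotas: Red 3.201, Blue 4.718, Green 6.055, Gold 2.761, Silver 19.011, Violet 5.254, Amber 4.000.
Jefferson allocation: Red 3, Blue 5, Green 6, Gold 2, Silver 20, Violet 5, Amber 4.
Every allocation lies between the lower and upper quota.

none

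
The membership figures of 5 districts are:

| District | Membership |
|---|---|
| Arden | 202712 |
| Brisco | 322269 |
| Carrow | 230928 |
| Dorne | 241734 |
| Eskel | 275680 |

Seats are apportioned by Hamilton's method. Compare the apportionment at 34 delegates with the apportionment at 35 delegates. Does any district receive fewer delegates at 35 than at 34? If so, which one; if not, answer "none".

At 34 seats: Arden 5, Brisco 9, Carrow 6, Dorne 7, Eskel 7.
At 35 seats: Arden 5, Brisco 9, Carrow 6, Dorne 7, Eskel 8.
No district's allocation decreased.

none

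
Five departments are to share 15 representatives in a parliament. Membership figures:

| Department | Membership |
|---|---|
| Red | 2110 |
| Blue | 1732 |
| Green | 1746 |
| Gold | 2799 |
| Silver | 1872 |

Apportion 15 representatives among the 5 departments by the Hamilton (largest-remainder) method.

The standard divisor is 10259/15 ≈ 683.933.
Standard quotas: Red 3.085, Blue 2.532, Green 2.553, Gold 4.093, Silver 2.737.
Lower quotas: Red 3, Blue 2, Green 2, Gold 4, Silver 2 (sum 13, leaving 2 seats).
Remainders in descending order: Silver 0.737, Green 0.553, Blue 0.532, Gold 0.093, Red 0.085.
The surplus seats go to Silver, Green.

Red: 3; Blue: 2; Green: 3; Gold: 4; Silver: 3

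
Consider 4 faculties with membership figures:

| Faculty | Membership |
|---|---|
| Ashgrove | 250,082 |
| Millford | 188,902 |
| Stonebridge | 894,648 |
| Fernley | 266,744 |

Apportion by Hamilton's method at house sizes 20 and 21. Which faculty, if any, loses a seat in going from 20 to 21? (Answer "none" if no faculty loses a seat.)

At 20 seats: Ashgrove 3, Millford 3, Stonebridge 11, Fernley 3.
At 21 seats: Ashgrove 3, Millford 2, Stonebridge 12, Fernley 4.
Millford drops from 3 to 2.

Millford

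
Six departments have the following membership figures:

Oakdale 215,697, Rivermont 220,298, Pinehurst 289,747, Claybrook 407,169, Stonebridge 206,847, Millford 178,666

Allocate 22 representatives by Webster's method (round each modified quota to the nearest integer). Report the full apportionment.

Oakdale=3, Rivermont=3, Pinehurst=4, Claybrook=6, Stonebridge=3, Millford=3

Standard divisor 1518424/22 ≈ 69019.273; standard quotas: Oakdale 3.125, Rivermont 3.192, Pinehurst 4.198, Claybrook 5.899, Stonebridge 2.997, Millford 2.589.
Rounding to the nearest integer gives Oakdale 3, Rivermont 3, Pinehurst 4, Claybrook 6, Stonebridge 3, Millford 3 — total 22, matching the house size, so no adjustment is needed.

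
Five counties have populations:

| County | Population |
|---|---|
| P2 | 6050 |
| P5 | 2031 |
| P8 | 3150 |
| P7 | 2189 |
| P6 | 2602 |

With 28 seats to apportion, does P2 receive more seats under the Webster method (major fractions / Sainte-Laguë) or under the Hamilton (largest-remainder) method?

Webster: P2 10, P5 4, P8 5, P7 4, P6 5.
Hamilton: P2 11, P5 4, P8 5, P7 4, P6 4.
P2 gets 10 under Webster and 11 under Hamilton.

Hamilton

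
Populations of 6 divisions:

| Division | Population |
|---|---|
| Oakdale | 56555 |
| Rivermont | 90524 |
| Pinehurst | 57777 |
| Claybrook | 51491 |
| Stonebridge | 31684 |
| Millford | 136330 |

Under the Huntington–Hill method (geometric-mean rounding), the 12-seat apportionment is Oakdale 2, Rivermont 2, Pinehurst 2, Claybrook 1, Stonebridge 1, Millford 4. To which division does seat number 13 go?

Priority for the next seat is population ÷ (√(s·(s+1))).
Priorities: Oakdale 23088.482, Rivermont 36956.268, Pinehurst 23587.361, Claybrook 36409.635, Stonebridge 22403.971, Millford 30484.315.
Highest priority: Rivermont.

Rivermont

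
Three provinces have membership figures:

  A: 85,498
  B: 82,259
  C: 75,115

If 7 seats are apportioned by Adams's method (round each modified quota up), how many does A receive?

Standard divisor 242872/7 ≈ 34696; standard quotas: A 2.464, B 2.371, C 2.165.
Rounding up gives 3, 3, 3 = 9 seats, so the divisor must be adjusted.
With modified divisor 41900: modified quotas A 2.041, B 1.963, C 1.793.
Rounding up: A 3, B 2, C 2 (total 7).
A receives 3.

3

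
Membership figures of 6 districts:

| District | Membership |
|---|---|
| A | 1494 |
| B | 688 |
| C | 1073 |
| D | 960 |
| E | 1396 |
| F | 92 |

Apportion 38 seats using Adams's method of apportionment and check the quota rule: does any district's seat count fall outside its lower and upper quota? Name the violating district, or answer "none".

none

Standard quotas: A 9.955, B 4.584, C 7.150, D 6.397, E 9.302, F 0.613.
Adams allocation: A 10, B 5, C 7, D 6, E 9, F 1.
Every allocation lies between the lower and upper quota.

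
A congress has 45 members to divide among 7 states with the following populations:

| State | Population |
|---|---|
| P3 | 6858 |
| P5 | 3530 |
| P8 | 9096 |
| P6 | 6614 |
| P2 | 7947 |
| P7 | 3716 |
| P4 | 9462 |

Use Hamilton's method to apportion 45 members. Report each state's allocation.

The standard divisor is 47223/45 ≈ 1049.4.
Standard quotas: P3 6.5352, P5 3.3638, P8 8.6678, P6 6.3026, P2 7.5729, P7 3.5411, P4 9.0166.
Lower quotas: P3 6, P5 3, P8 8, P6 6, P2 7, P7 3, P4 9 (sum 42, leaving 3 seats).
Remainders in descending order: P8 0.6678, P2 0.5729, P7 0.5411, P3 0.5352, P5 0.3638, P6 0.3026, P4 0.0166.
Largest remainders: P8, P2, P7 receive the extra seats.

P3=6, P5=3, P8=9, P6=6, P2=8, P7=4, P4=9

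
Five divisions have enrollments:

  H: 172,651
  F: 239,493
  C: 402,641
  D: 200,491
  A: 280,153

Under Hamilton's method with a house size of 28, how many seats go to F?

5

Total 1295429; standard divisor 1295429/28 ≈ 46265.321.
Standard quotas: H 3.7318, F 5.1765, C 8.7029, D 4.3335, A 6.0554.
Lower quotas: H 3, F 5, C 8, D 4, A 6 (sum 26, leaving 2 seats).
Remainders in descending order: H 0.7318, C 0.7029, D 0.3335, F 0.1765, A 0.0554.
Largest remainders: H, C receive the extra seats.
F receives 5.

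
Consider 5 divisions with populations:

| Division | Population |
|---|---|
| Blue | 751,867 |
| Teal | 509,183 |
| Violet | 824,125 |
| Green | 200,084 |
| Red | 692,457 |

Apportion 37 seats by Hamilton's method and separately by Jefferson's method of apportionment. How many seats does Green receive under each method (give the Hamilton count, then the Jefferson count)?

3 and 2

Hamilton: Blue 9, Teal 6, Violet 10, Green 3, Red 9.
Jefferson: Blue 10, Teal 6, Violet 10, Green 2, Red 9.
Green gets 3 under Hamilton and 2 under Jefferson.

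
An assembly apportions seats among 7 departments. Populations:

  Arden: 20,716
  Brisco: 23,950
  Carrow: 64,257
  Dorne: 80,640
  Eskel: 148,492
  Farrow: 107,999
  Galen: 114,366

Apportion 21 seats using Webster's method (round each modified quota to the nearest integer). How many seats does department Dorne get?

3

Standard divisor 560420/21 ≈ 26686.667; standard quotas: Arden 0.776, Brisco 0.897, Carrow 2.408, Dorne 3.022, Eskel 5.564, Farrow 4.047, Galen 4.286.
Rounding to the nearest integer gives Arden 1, Brisco 1, Carrow 2, Dorne 3, Eskel 6, Farrow 4, Galen 4 — total 21, matching the house size, so no adjustment is needed.
Dorne receives 3.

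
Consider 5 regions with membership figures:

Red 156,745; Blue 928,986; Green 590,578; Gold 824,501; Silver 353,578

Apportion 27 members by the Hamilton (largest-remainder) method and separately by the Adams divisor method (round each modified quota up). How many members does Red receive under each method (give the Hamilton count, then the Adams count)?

1 and 2

Hamilton: Red 1, Blue 9, Green 6, Gold 8, Silver 3.
Adams: Red 2, Blue 8, Green 6, Gold 7, Silver 4.
Red gets 1 under Hamilton and 2 under Adams.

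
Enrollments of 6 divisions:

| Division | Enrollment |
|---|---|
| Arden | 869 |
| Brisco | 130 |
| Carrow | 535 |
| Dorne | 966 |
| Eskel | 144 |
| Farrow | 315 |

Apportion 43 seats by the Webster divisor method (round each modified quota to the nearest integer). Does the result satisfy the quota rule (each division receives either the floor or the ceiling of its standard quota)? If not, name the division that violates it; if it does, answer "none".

none

Standard quotas: Arden 12.628, Brisco 1.889, Carrow 7.775, Dorne 14.038, Eskel 2.093, Farrow 4.578.
Webster allocation: Arden 12, Brisco 2, Carrow 8, Dorne 14, Eskel 2, Farrow 5.
Every allocation lies between the lower and upper quota.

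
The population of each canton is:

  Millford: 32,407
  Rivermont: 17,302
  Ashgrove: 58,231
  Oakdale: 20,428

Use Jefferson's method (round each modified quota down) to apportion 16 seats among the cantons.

Millford=4; Rivermont=2; Ashgrove=8; Oakdale=2

Standard divisor 128368/16 ≈ 8023; standard quotas: Millford 4.039, Rivermont 2.157, Ashgrove 7.258, Oakdale 2.546.
Rounding down gives 4, 2, 7, 2 = 15 seats, so the divisor must be adjusted.
With modified divisor 7000: modified quotas Millford 4.630, Rivermont 2.472, Ashgrove 8.319, Oakdale 2.918.
Rounding down: Millford 4, Rivermont 2, Ashgrove 8, Oakdale 2 (total 16).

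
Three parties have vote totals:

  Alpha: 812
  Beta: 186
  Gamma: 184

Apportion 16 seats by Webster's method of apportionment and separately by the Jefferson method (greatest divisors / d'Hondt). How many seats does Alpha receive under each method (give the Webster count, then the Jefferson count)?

Webster: Alpha 11, Beta 3, Gamma 2.
Jefferson: Alpha 12, Beta 2, Gamma 2.
Alpha gets 11 under Webster and 12 under Jefferson.

11 and 12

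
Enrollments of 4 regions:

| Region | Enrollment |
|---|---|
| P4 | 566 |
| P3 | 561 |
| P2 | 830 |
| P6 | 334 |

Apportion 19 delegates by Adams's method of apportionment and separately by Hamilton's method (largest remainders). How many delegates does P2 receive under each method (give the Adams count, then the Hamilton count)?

6 and 7

Adams: P4 5, P3 5, P2 6, P6 3.
Hamilton: P4 5, P3 4, P2 7, P6 3.
P2 gets 6 under Adams and 7 under Hamilton.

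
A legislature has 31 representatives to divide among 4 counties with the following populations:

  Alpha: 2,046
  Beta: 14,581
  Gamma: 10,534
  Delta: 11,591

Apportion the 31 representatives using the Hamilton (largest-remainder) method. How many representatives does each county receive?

Total 38752; standard divisor 38752/31 ≈ 1250.065.
Standard quotas: Alpha 1.6367, Beta 11.6642, Gamma 8.4268, Delta 9.2723.
Lower quotas: Alpha 1, Beta 11, Gamma 8, Delta 9 (sum 29, leaving 2 seats).
Remainders in descending order: Beta 0.6642, Alpha 0.6367, Gamma 0.4268, Delta 0.2723.
Largest remainders: Beta, Alpha receive the extra seats.

Alpha=2; Beta=12; Gamma=8; Delta=9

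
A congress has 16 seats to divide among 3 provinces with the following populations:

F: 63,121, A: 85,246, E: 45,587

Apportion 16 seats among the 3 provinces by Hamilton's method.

Standard divisor: 193954 ÷ 16 ≈ 12122.125.
Standard quotas: F 5.2071, A 7.0323, E 3.7606.
Lower quotas: F 5, A 7, E 3 (sum 15, leaving 1 seat).
Remainders in descending order: E 0.7606, F 0.2071, A 0.0323.
The surplus seat goes to E.

F=5, A=7, E=4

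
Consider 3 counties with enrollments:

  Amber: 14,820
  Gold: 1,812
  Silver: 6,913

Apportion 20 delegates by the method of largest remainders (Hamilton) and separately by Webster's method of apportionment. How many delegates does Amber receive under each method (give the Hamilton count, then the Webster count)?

13 and 12

Hamilton: Amber 13, Gold 1, Silver 6.
Webster: Amber 12, Gold 2, Silver 6.
Amber gets 13 under Hamilton and 12 under Webster.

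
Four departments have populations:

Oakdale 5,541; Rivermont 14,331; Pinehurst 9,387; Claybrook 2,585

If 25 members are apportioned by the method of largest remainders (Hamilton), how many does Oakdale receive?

The standard divisor is 31844/25 ≈ 1273.76.
Standard quotas: Oakdale 4.3501, Rivermont 11.2509, Pinehurst 7.3695, Claybrook 2.0294.
Lower quotas: Oakdale 4, Rivermont 11, Pinehurst 7, Claybrook 2 (sum 24, leaving 1 seat).
Remainders in descending order: Pinehurst 0.3695, Oakdale 0.3501, Rivermont 0.2509, Claybrook 0.0294.
Largest remainder: Pinehurst receives the extra seat.
Oakdale receives 4.

4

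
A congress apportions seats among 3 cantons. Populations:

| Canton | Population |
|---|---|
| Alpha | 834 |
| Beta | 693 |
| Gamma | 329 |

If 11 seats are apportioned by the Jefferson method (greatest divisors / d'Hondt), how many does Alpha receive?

Standard divisor 1856/11 ≈ 168.727; standard quotas: Alpha 4.943, Beta 4.107, Gamma 1.950.
Rounding down gives 4, 4, 1 = 9 seats, so the divisor must be adjusted.
With modified divisor 150: modified quotas Alpha 5.560, Beta 4.620, Gamma 2.193.
Rounding down: Alpha 5, Beta 4, Gamma 2 (total 11).
Alpha receives 5.

5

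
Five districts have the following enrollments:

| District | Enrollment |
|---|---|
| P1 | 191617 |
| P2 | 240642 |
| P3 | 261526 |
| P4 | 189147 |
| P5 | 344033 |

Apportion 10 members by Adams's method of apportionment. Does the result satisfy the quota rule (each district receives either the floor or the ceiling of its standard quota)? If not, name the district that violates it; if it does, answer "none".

Standard quotas: P1 1.562, P2 1.961, P3 2.131, P4 1.542, P5 2.804.
Adams allocation: P1 2, P2 2, P3 2, P4 2, P5 2.
Every allocation lies between the lower and upper quota.

none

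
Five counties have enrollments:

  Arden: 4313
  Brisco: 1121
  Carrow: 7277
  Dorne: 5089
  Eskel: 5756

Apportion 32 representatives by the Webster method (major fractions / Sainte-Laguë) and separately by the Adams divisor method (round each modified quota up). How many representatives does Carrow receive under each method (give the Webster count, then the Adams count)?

10 and 9

Webster: Arden 6, Brisco 1, Carrow 10, Dorne 7, Eskel 8.
Adams: Arden 6, Brisco 2, Carrow 9, Dorne 7, Eskel 8.
Carrow gets 10 under Webster and 9 under Adams.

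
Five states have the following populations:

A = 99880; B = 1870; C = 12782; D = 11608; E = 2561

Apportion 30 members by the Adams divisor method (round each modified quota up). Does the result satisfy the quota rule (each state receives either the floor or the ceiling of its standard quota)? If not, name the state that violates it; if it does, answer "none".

Standard quotas: A 23.282, B 0.436, C 2.979, D 2.706, E 0.597.
Adams allocation: A 22, B 1, C 3, D 3, E 1.
A has quota 23.282 (lower 23, upper 24) but receives 22 — outside the quota interval.

A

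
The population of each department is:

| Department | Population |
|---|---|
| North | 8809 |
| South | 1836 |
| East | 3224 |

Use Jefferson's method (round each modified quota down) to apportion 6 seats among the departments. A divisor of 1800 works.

With modified divisor 1800: modified quotas North 4.894, South 1.020, East 1.791.
Rounding down: North 4, South 1, East 1 (total 6).

North 4, South 1, East 1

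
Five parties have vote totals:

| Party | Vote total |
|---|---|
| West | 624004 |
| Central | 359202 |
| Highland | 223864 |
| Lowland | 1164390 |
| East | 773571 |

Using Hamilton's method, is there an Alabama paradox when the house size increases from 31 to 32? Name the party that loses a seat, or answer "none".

At 31 seats: West 6, Central 4, Highland 2, Lowland 11, East 8.
At 32 seats: West 6, Central 4, Highland 2, Lowland 12, East 8.
No party's allocation decreased.

none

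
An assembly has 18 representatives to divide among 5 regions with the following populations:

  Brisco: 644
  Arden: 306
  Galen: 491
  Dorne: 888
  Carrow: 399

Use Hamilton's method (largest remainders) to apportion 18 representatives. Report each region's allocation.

Brisco: 4, Arden: 2, Galen: 3, Dorne: 6, Carrow: 3

Standard divisor: 2728 ÷ 18 ≈ 151.556.
Standard quotas: Brisco 4.249, Arden 2.019, Galen 3.240, Dorne 5.859, Carrow 2.633.
Lower quotas: Brisco 4, Arden 2, Galen 3, Dorne 5, Carrow 2 (sum 16, leaving 2 seats).
Remainders in descending order: Dorne 0.859, Carrow 0.633, Brisco 0.249, Galen 0.240, Arden 0.019.
Largest remainders: Dorne, Carrow receive the extra seats.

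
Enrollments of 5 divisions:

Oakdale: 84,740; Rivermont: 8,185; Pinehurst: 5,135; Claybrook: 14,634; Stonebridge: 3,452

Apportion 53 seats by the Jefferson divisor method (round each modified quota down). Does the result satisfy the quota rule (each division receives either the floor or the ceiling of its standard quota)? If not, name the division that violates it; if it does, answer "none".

Standard quotas: Oakdale 38.669, Rivermont 3.735, Pinehurst 2.343, Claybrook 6.678, Stonebridge 1.575.
Jefferson allocation: Oakdale 40, Rivermont 3, Pinehurst 2, Claybrook 7, Stonebridge 1.
Oakdale has quota 38.669 (lower 38, upper 39) but receives 40 — outside the quota interval.

Oakdale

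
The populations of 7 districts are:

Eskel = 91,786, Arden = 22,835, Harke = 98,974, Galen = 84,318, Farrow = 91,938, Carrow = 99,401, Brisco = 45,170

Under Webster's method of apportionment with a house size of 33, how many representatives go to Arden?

1

Standard divisor 534422/33 ≈ 16194.606; standard quotas: Eskel 5.668, Arden 1.410, Harke 6.112, Galen 5.207, Farrow 5.677, Carrow 6.138, Brisco 2.789.
Rounding to the nearest integer gives Eskel 6, Arden 1, Harke 6, Galen 5, Farrow 6, Carrow 6, Brisco 3 — total 33, matching the house size, so no adjustment is needed.
Arden receives 1.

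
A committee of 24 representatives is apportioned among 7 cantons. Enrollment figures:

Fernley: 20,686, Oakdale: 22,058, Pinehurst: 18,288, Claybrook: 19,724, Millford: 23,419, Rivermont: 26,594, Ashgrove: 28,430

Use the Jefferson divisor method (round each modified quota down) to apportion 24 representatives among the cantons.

Fernley=3; Oakdale=3; Pinehurst=3; Claybrook=3; Millford=4; Rivermont=4; Ashgrove=4

Standard divisor 159199/24 ≈ 6633.292; standard quotas: Fernley 3.119, Oakdale 3.325, Pinehurst 2.757, Claybrook 2.973, Millford 3.531, Rivermont 4.009, Ashgrove 4.286.
Rounding down gives 3, 3, 2, 2, 3, 4, 4 = 21 seats, so the divisor must be adjusted.
With modified divisor 5800: modified quotas Fernley 3.567, Oakdale 3.803, Pinehurst 3.153, Claybrook 3.401, Millford 4.038, Rivermont 4.585, Ashgrove 4.902.
Rounding down: Fernley 3, Oakdale 3, Pinehurst 3, Claybrook 3, Millford 4, Rivermont 4, Ashgrove 4 (total 24).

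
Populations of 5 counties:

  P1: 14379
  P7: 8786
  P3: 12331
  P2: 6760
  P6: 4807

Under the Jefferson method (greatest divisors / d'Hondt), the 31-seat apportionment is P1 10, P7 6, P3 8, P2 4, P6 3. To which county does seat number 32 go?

P3

Priority for the next seat is population ÷ (current seats + 1).
Priorities: P1 1307.182, P7 1255.143, P3 1370.111, P2 1352.000, P6 1201.750.
Highest priority: P3.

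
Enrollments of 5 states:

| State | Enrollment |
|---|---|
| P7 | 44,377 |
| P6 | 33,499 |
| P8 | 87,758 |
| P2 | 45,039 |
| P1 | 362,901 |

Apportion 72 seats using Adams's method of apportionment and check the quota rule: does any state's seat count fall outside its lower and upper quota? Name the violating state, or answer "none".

Standard quotas: P7 5.571, P6 4.205, P8 11.016, P2 5.654, P1 45.554.
Adams allocation: P7 6, P6 5, P8 11, P2 6, P1 44.
P1 has quota 45.554 (lower 45, upper 46) but receives 44 — outside the quota interval.

P1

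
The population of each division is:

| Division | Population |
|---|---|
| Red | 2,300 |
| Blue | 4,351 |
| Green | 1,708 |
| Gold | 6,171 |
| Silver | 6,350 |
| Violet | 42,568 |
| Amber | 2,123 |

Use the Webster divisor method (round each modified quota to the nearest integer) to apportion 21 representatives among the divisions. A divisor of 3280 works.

Red=1, Blue=1, Green=1, Gold=2, Silver=2, Violet=13, Amber=1

With modified divisor 3280: modified quotas Red 0.701, Blue 1.327, Green 0.521, Gold 1.881, Silver 1.936, Violet 12.978, Amber 0.647.
Rounding to the nearest integer: Red 1, Blue 1, Green 1, Gold 2, Silver 2, Violet 13, Amber 1 (total 21).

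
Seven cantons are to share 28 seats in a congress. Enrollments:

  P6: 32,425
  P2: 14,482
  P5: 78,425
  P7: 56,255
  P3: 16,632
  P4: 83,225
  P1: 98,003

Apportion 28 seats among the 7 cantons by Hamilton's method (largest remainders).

P6 3, P2 1, P5 6, P7 4, P3 1, P4 6, P1 7

Standard divisor: 379447 ÷ 28 ≈ 13551.679.
Standard quotas: P6 2.3927, P2 1.0686, P5 5.7871, P7 4.1511, P3 1.2273, P4 6.1413, P1 7.2318.
Lower quotas: P6 2, P2 1, P5 5, P7 4, P3 1, P4 6, P1 7 (sum 26, leaving 2 seats).
Remainders in descending order: P5 0.7871, P6 0.3927, P1 0.2318, P3 0.2273, P7 0.1511, P4 0.1413, P2 0.0686.
The surplus seats go to P5, P6.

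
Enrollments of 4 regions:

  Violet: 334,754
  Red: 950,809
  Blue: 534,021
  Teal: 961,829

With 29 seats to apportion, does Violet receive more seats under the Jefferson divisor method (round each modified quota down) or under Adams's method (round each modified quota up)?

Jefferson: Violet 3, Red 10, Blue 6, Teal 10.
Adams: Violet 4, Red 9, Blue 6, Teal 10.
Violet gets 3 under Jefferson and 4 under Adams.

Adams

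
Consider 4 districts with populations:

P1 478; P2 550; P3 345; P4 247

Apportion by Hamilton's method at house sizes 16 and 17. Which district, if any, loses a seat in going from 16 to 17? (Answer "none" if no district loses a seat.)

P4

At 16 seats: P1 5, P2 5, P3 3, P4 3.
At 17 seats: P1 5, P2 6, P3 4, P4 2.
P4 drops from 3 to 2.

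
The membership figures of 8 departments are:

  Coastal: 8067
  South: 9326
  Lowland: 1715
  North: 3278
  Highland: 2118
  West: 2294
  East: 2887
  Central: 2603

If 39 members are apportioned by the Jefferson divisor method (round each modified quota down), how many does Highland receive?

2

Standard divisor 32288/39 ≈ 827.897; standard quotas: Coastal 9.744, South 11.265, Lowland 2.072, North 3.959, Highland 2.558, West 2.771, East 3.487, Central 3.144.
Rounding down gives 9, 11, 2, 3, 2, 2, 3, 3 = 35 seats, so the divisor must be adjusted.
With modified divisor 750: modified quotas Coastal 10.756, South 12.435, Lowland 2.287, North 4.371, Highland 2.824, West 3.059, East 3.849, Central 3.471.
Rounding down: Coastal 10, South 12, Lowland 2, North 4, Highland 2, West 3, East 3, Central 3 (total 39).
Highland receives 2.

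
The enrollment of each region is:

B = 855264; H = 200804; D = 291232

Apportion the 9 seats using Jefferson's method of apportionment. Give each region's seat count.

Standard divisor 1347300/9 ≈ 149700; standard quotas: B 5.713, H 1.341, D 1.945.
Rounding down gives 5, 1, 1 = 7 seats, so the divisor must be adjusted.
With modified divisor 132400: modified quotas B 6.460, H 1.517, D 2.200.
Rounding down: B 6, H 1, D 2 (total 9).

B 6; H 1; D 2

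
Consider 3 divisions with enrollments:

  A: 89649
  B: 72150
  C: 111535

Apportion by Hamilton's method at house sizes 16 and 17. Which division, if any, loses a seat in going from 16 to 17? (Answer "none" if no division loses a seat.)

none

At 16 seats: A 5, B 4, C 7.
At 17 seats: A 6, B 4, C 7.
No division's allocation decreased.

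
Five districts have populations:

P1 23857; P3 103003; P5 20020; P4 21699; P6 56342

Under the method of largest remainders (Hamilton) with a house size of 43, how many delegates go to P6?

Standard divisor: 224921 ÷ 43 ≈ 5230.721.
Standard quotas: P1 4.5609, P3 19.6919, P5 3.8274, P4 4.1484, P6 10.7714.
Lower quotas: P1 4, P3 19, P5 3, P4 4, P6 10 (sum 40, leaving 3 seats).
Remainders in descending order: P5 0.8274, P6 0.7714, P3 0.6919, P1 0.5609, P4 0.1484.
The surplus seats go to P5, P6, P3.
P6 receives 11.

11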